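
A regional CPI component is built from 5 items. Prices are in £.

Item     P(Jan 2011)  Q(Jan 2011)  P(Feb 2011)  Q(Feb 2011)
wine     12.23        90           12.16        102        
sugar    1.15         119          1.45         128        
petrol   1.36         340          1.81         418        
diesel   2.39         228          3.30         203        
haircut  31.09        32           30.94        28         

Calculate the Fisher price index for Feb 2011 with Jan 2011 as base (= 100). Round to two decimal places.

Laspeyres component (base-period weights):
ΣP(Feb 2011)Q(Jan 2011) = 12.16×90 + 1.45×119 + 1.81×340 + 3.30×228 + 30.94×32 = 1094.4 + 172.55 + 615.4 + 752.4 + 990.08 = 3624.83
ΣP(Jan 2011)Q(Jan 2011) = 12.23×90 + 1.15×119 + 1.36×340 + 2.39×228 + 31.09×32 = 1100.7 + 136.85 + 462.4 + 544.92 + 994.88 = 3239.75
L = 3624.83 / 3239.75 × 100 = 111.8861
Paasche component (current-period weights):
ΣP(Feb 2011)Q(Feb 2011) = 12.16×102 + 1.45×128 + 1.81×418 + 3.30×203 + 30.94×28 = 1240.32 + 185.6 + 756.58 + 669.9 + 866.32 = 3718.72
ΣP(Jan 2011)Q(Feb 2011) = 12.23×102 + 1.15×128 + 1.36×418 + 2.39×203 + 31.09×28 = 1247.46 + 147.2 + 568.48 + 485.17 + 870.52 = 3318.83
P = 3718.72 / 3318.83 × 100 = 112.0491
Fisher = √(L × P) = √(111.8861 × 112.0491) = 111.9676

111.97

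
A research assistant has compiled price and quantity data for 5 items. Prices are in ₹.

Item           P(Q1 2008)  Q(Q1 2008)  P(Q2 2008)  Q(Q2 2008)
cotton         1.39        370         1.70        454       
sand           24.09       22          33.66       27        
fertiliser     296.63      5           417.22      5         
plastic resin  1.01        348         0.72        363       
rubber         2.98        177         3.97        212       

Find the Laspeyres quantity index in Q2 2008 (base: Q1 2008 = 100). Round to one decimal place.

Laspeyres quantity index uses base-period prices as weights.
ΣP(Q1 2008)·Q(Q2 2008) = 1.39×454 + 24.09×27 + 296.63×5 + 1.01×363 + 2.98×212 = 631.06 + 650.43 + 1483.15 + 366.63 + 631.76 = 3763.03
ΣP(Q1 2008)·Q(Q1 2008) = 1.39×370 + 24.09×22 + 296.63×5 + 1.01×348 + 2.98×177 = 514.3 + 529.98 + 1483.15 + 351.48 + 527.46 = 3406.37
Index = 3763.03 / 3406.37 × 100 = 110.4704

110.5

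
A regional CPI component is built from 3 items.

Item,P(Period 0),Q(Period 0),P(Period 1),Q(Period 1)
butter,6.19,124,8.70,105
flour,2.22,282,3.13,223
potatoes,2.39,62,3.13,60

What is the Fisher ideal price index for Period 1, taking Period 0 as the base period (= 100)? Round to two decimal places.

139.73

Laspeyres component (base-period weights):
ΣP(Period 1)Q(Period 0) = 8.70×124 + 3.13×282 + 3.13×62 = 1078.8 + 882.66 + 194.06 = 2155.52
ΣP(Period 0)Q(Period 0) = 6.19×124 + 2.22×282 + 2.39×62 = 767.56 + 626.04 + 148.18 = 1541.78
L = 2155.52 / 1541.78 × 100 = 139.8072
Paasche component (current-period weights):
ΣP(Period 1)Q(Period 1) = 8.70×105 + 3.13×223 + 3.13×60 = 913.5 + 697.99 + 187.8 = 1799.29
ΣP(Period 0)Q(Period 1) = 6.19×105 + 2.22×223 + 2.39×60 = 649.95 + 495.06 + 143.4 = 1288.41
P = 1799.29 / 1288.41 × 100 = 139.6520
Fisher = √(L × P) = √(139.8072 × 139.6520) = 139.7296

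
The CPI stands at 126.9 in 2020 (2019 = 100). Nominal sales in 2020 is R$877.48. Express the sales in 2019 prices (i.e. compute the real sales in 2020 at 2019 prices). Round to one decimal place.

691.5

Real = Nominal ÷ (Index/100) = 877.48 ÷ (126.9/100)
     = 877.48 ÷ 1.269 = 691.4736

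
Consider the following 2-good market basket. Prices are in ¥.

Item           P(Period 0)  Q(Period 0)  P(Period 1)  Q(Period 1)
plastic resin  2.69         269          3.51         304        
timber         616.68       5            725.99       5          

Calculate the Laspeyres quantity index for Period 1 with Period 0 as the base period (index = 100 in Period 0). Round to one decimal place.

102.5

Laspeyres quantity index uses base-period prices as weights.
ΣP(Period 0)·Q(Period 1) = 2.69×304 + 616.68×5 = 817.76 + 3083.4 = 3901.16
ΣP(Period 0)·Q(Period 0) = 2.69×269 + 616.68×5 = 723.61 + 3083.4 = 3807.01
Index = 3901.16 / 3807.01 × 100 = 102.4731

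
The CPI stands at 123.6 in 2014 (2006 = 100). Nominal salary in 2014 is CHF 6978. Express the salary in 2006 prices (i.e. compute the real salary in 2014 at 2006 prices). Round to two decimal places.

Real = Nominal ÷ (Index/100) = 6978 ÷ (123.6/100)
     = 6978 ÷ 1.236 = 5645.6311

5645.63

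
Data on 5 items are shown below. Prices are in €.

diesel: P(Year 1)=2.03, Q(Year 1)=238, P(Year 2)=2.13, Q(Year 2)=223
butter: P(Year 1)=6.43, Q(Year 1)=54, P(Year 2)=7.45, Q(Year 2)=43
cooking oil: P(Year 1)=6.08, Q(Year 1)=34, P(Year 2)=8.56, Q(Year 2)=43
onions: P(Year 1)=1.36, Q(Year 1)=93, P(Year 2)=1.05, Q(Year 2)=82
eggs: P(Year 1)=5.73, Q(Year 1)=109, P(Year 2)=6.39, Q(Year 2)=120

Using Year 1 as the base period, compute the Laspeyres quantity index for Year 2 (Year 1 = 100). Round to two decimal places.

Laspeyres quantity index uses base-period prices as weights.
ΣP(Year 1)·Q(Year 2) = 2.03×223 + 6.43×43 + 6.08×43 + 1.36×82 + 5.73×120 = 452.69 + 276.49 + 261.44 + 111.52 + 687.6 = 1789.74
ΣP(Year 1)·Q(Year 1) = 2.03×238 + 6.43×54 + 6.08×34 + 1.36×93 + 5.73×109 = 483.14 + 347.22 + 206.72 + 126.48 + 624.57 = 1788.13
Index = 1789.74 / 1788.13 × 100 = 100.0900

100.09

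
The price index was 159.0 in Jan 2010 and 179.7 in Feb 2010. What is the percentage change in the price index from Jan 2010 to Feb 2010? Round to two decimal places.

13.02%

Change = (179.7 − 159.0) / 159.0 × 100
       = 20.7 / 159.0 × 100 = 13.0189%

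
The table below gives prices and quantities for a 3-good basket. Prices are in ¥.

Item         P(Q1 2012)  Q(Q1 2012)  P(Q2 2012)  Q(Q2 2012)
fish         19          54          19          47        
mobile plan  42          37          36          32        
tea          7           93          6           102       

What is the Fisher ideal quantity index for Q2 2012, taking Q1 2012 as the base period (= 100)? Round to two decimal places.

Laspeyres component (base-period weights):
ΣP(Q1 2012)Q(Q2 2012) = 19×47 + 42×32 + 7×102 = 893 + 1344 + 714 = 2951
ΣP(Q1 2012)Q(Q1 2012) = 19×54 + 42×37 + 7×93 = 1026 + 1554 + 651 = 3231
L = 2951 / 3231 × 100 = 91.3340
Paasche component (current-period weights):
ΣP(Q2 2012)Q(Q2 2012) = 19×47 + 36×32 + 6×102 = 893 + 1152 + 612 = 2657
ΣP(Q2 2012)Q(Q1 2012) = 19×54 + 36×37 + 6×93 = 1026 + 1332 + 558 = 2916
P = 2657 / 2916 × 100 = 91.1180
Fisher = √(L × P) = √(91.3340 × 91.1180) = 91.2259

91.23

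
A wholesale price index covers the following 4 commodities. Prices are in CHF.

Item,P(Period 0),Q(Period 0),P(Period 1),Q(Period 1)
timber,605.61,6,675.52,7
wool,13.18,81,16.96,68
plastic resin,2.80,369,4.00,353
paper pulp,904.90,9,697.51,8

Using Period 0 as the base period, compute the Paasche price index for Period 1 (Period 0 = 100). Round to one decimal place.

Paasche price index uses current-period quantities as weights.
ΣP(Period 1)·Q(Period 1) = 675.52×7 + 16.96×68 + 4.00×353 + 697.51×8 = 4728.64 + 1153.28 + 1412 + 5580.08 = 12874
ΣP(Period 0)·Q(Period 1) = 605.61×7 + 13.18×68 + 2.80×353 + 904.90×8 = 4239.27 + 896.24 + 988.4 + 7239.2 = 13363.11
Index = 12874 / 13363.11 × 100 = 96.3398

96.3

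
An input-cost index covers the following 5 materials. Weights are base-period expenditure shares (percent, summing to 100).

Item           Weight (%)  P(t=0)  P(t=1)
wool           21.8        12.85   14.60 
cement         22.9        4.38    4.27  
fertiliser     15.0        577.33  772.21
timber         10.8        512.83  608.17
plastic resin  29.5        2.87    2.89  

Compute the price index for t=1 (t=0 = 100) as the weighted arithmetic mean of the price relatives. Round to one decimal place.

wool: 21.8 × (14.60/12.85) = 21.8 × 1.136187 = 24.7689
cement: 22.9 × (4.27/4.38) = 22.9 × 0.974886 = 22.3249
fertiliser: 15.0 × (772.21/577.33) = 15.0 × 1.337554 = 20.0633
timber: 10.8 × (608.17/512.83) = 10.8 × 1.185910 = 12.8078
plastic resin: 29.5 × (2.89/2.87) = 29.5 × 1.006969 = 29.7056
Index = Σ wᵢ·(p₁ᵢ/p₀ᵢ) = 24.7689 + 22.3249 + 20.0633 + 12.8078 + 29.7056 = 109.6705

109.7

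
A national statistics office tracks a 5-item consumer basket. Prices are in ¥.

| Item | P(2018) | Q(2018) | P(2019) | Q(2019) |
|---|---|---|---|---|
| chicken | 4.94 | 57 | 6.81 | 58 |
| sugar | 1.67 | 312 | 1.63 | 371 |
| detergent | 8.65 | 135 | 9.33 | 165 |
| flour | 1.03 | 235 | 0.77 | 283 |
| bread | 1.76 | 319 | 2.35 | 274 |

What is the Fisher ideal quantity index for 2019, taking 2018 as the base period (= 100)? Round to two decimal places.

Laspeyres component (base-period weights):
ΣP(2018)Q(2019) = 4.94×58 + 1.67×371 + 8.65×165 + 1.03×283 + 1.76×274 = 286.52 + 619.57 + 1427.25 + 291.49 + 482.24 = 3107.07
ΣP(2018)Q(2018) = 4.94×57 + 1.67×312 + 8.65×135 + 1.03×235 + 1.76×319 = 281.58 + 521.04 + 1167.75 + 242.05 + 561.44 = 2773.86
L = 3107.07 / 2773.86 × 100 = 112.0125
Paasche component (current-period weights):
ΣP(2019)Q(2019) = 6.81×58 + 1.63×371 + 9.33×165 + 0.77×283 + 2.35×274 = 394.98 + 604.73 + 1539.45 + 217.91 + 643.9 = 3400.97
ΣP(2019)Q(2018) = 6.81×57 + 1.63×312 + 9.33×135 + 0.77×235 + 2.35×319 = 388.17 + 508.56 + 1259.55 + 180.95 + 749.65 = 3086.88
P = 3400.97 / 3086.88 × 100 = 110.1750
Fisher = √(L × P) = √(112.0125 × 110.1750) = 111.0900

111.09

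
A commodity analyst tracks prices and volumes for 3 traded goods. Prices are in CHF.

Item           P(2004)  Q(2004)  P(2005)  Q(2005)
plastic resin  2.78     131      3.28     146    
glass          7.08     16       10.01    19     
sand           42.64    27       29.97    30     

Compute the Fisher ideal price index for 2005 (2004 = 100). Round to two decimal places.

Laspeyres component (base-period weights):
ΣP(2005)Q(2004) = 3.28×131 + 10.01×16 + 29.97×27 = 429.68 + 160.16 + 809.19 = 1399.03
ΣP(2004)Q(2004) = 2.78×131 + 7.08×16 + 42.64×27 = 364.18 + 113.28 + 1151.28 = 1628.74
L = 1399.03 / 1628.74 × 100 = 85.8965
Paasche component (current-period weights):
ΣP(2005)Q(2005) = 3.28×146 + 10.01×19 + 29.97×30 = 478.88 + 190.19 + 899.1 = 1568.17
ΣP(2004)Q(2005) = 2.78×146 + 7.08×19 + 42.64×30 = 405.88 + 134.52 + 1279.2 = 1819.6
P = 1568.17 / 1819.6 × 100 = 86.1821
Fisher = √(L × P) = √(85.8965 × 86.1821) = 86.0392

86.04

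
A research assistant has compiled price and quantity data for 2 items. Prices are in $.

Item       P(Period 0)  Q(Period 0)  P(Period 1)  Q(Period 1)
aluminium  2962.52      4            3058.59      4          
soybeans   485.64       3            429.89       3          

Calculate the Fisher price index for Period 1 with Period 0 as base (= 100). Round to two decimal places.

101.63

Laspeyres component (base-period weights):
ΣP(Period 1)Q(Period 0) = 3058.59×4 + 429.89×3 = 12234.36 + 1289.67 = 13524.03
ΣP(Period 0)Q(Period 0) = 2962.52×4 + 485.64×3 = 11850.08 + 1456.92 = 13307
L = 13524.03 / 13307 × 100 = 101.6309
Paasche component (current-period weights):
ΣP(Period 1)Q(Period 1) = 3058.59×4 + 429.89×3 = 12234.36 + 1289.67 = 13524.03
ΣP(Period 0)Q(Period 1) = 2962.52×4 + 485.64×3 = 11850.08 + 1456.92 = 13307
P = 13524.03 / 13307 × 100 = 101.6309
Fisher = √(L × P) = √(101.6309 × 101.6309) = 101.6309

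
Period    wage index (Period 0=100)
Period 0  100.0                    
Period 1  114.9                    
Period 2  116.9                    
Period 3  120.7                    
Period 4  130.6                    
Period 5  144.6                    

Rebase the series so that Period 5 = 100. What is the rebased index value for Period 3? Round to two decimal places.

Rebased(Period 3) = 120.7 / 144.6 × 100 = 83.4716

83.47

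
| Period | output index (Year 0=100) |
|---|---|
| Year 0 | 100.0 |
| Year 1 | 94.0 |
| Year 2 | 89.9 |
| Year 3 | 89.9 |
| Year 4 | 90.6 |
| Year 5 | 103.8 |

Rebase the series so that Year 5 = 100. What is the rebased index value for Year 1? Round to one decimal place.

90.6

Rebased(Year 1) = 94.0 / 103.8 × 100 = 90.5588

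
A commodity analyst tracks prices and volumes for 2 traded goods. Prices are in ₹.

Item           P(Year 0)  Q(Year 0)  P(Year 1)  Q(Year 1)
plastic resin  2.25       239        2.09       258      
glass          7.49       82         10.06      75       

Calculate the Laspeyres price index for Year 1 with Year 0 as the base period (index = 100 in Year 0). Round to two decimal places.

Laspeyres price index uses base-period quantities as weights.
ΣP(Year 1)·Q(Year 0) = 2.09×239 + 10.06×82 = 499.51 + 824.92 = 1324.43
ΣP(Year 0)·Q(Year 0) = 2.25×239 + 7.49×82 = 537.75 + 614.18 = 1151.93
Index = 1324.43 / 1151.93 × 100 = 114.9749

114.97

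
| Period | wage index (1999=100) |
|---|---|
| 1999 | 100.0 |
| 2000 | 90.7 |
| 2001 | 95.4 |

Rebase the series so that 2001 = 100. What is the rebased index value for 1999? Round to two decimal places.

104.82

Rebased(1999) = 100.0 / 95.4 × 100 = 104.8218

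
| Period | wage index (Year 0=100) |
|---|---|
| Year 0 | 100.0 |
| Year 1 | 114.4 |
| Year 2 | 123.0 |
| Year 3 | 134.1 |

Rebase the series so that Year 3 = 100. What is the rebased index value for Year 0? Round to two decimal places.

74.57

Rebased(Year 0) = 100.0 / 134.1 × 100 = 74.5712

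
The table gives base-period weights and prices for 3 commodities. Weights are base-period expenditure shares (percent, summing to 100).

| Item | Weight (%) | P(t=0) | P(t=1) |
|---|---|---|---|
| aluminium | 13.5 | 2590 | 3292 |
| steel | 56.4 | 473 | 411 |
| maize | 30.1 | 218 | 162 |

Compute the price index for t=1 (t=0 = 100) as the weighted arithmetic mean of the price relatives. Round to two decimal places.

88.53

aluminium: 13.5 × (3292/2590) = 13.5 × 1.271042 = 17.1591
steel: 56.4 × (411/473) = 56.4 × 0.868922 = 49.0072
maize: 30.1 × (162/218) = 30.1 × 0.743119 = 22.3679
Index = Σ wᵢ·(p₁ᵢ/p₀ᵢ) = 17.1591 + 49.0072 + 22.3679 = 88.5342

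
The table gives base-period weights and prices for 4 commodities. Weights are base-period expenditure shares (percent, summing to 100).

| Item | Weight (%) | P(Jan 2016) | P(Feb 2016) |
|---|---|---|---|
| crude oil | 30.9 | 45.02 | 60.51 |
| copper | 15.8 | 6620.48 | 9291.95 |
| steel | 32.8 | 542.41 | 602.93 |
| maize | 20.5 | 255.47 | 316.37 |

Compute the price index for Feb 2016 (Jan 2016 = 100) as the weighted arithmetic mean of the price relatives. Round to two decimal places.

125.55

crude oil: 30.9 × (60.51/45.02) = 30.9 × 1.344069 = 41.5317
copper: 15.8 × (9291.95/6620.48) = 15.8 × 1.403516 = 22.1756
steel: 32.8 × (602.93/542.41) = 32.8 × 1.111576 = 36.4597
maize: 20.5 × (316.37/255.47) = 20.5 × 1.238384 = 25.3869
Index = Σ wᵢ·(p₁ᵢ/p₀ᵢ) = 41.5317 + 22.1756 + 36.4597 + 25.3869 = 125.5539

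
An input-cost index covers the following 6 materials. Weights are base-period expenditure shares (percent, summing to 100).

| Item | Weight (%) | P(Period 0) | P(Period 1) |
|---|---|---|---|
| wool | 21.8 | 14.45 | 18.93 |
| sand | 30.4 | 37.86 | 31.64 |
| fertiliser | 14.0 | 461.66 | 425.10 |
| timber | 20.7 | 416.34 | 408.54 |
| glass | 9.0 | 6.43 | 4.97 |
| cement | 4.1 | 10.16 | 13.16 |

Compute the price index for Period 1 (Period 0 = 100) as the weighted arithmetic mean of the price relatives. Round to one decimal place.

wool: 21.8 × (18.93/14.45) = 21.8 × 1.310035 = 28.5588
sand: 30.4 × (31.64/37.86) = 30.4 × 0.835711 = 25.4056
fertiliser: 14.0 × (425.10/461.66) = 14.0 × 0.920808 = 12.8913
timber: 20.7 × (408.54/416.34) = 20.7 × 0.981265 = 20.3122
glass: 9.0 × (4.97/6.43) = 9.0 × 0.772939 = 6.9565
cement: 4.1 × (13.16/10.16) = 4.1 × 1.295276 = 5.3106
Index = Σ wᵢ·(p₁ᵢ/p₀ᵢ) = 28.5588 + 25.4056 + 12.8913 + 20.3122 + 6.9565 + 5.3106 = 99.4349

99.4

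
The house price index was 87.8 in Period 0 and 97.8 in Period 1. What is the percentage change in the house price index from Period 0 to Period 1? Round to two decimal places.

11.39%

Change = (97.8 − 87.8) / 87.8 × 100
       = 10.0 / 87.8 × 100 = 11.3895%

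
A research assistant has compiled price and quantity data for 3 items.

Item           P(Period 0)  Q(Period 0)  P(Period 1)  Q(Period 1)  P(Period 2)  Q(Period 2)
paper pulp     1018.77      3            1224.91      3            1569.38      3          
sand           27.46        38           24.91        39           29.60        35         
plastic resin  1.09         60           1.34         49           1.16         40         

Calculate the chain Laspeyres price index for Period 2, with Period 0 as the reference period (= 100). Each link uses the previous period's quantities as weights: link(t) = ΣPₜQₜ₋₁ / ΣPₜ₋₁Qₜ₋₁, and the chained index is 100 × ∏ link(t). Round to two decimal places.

141.81

Link Period 0→Period 1:
ΣP(Period 1)Q(Period 0) = 1224.91×3 + 24.91×38 + 1.34×60 = 3674.73 + 946.58 + 80.4 = 4701.71
ΣP(Period 0)Q(Period 0) = 1018.77×3 + 27.46×38 + 1.09×60 = 3056.31 + 1043.48 + 65.4 = 4165.19
link = 4701.71/4165.19 = 1.128810
Link Period 1→Period 2:
ΣP(Period 2)Q(Period 1) = 1569.38×3 + 29.60×39 + 1.16×49 = 4708.14 + 1154.4 + 56.84 = 5919.38
ΣP(Period 1)Q(Period 1) = 1224.91×3 + 24.91×39 + 1.34×49 = 3674.73 + 971.49 + 65.66 = 4711.88
link = 5919.38/4711.88 = 1.256267
Chained index = 100 × 1.128810 × 1.256267 = 141.8087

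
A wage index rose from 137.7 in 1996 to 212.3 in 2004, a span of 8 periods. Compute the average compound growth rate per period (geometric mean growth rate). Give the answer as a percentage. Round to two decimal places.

5.56%

Growth factor = (212.3/137.7)^(1/8) = (1.541757)^(1/8) = 1.055606
Growth rate = 1.055606 − 1 = 0.055606 = 5.5606%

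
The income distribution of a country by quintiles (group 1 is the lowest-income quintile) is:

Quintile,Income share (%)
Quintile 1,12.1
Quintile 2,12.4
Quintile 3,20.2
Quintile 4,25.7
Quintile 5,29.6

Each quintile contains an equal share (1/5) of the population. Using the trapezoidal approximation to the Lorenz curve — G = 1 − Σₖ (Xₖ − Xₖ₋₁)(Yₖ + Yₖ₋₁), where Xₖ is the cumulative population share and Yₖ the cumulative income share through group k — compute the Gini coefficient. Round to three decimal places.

Cumulative income shares Yₖ: 0.1210, 0.2450, 0.4470, 0.7040, 1.0000
Σ (Xₖ−Xₖ₋₁)(Yₖ+Yₖ₋₁) = (1/5)(0.1210+0.0000) + (1/5)(0.2450+0.1210) + (1/5)(0.4470+0.2450) + (1/5)(0.7040+0.4470) + (1/5)(1.0000+0.7040)
  = 0.0242 + 0.0732 + 0.1384 + 0.2302 + 0.3408 = 0.8068
G = 1 − 0.8068 = 0.1932

0.193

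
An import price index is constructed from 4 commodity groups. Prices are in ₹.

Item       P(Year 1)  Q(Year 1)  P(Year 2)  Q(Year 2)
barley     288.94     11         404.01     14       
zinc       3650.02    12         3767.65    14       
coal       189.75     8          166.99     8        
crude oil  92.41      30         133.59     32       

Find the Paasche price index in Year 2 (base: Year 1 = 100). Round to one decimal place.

107.4

Paasche price index uses current-period quantities as weights.
ΣP(Year 2)·Q(Year 2) = 404.01×14 + 3767.65×14 + 166.99×8 + 133.59×32 = 5656.14 + 52747.1 + 1335.92 + 4274.88 = 64014.04
ΣP(Year 1)·Q(Year 2) = 288.94×14 + 3650.02×14 + 189.75×8 + 92.41×32 = 4045.16 + 51100.28 + 1518 + 2957.12 = 59620.56
Index = 64014.04 / 59620.56 × 100 = 107.3691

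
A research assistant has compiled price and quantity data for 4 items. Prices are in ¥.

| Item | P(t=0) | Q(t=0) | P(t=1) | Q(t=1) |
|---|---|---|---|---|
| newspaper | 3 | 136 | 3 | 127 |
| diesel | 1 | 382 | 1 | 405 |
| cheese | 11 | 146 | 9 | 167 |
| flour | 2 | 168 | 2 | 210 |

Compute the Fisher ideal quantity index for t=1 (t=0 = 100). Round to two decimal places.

111.20

Laspeyres component (base-period weights):
ΣP(t=0)Q(t=1) = 3×127 + 1×405 + 11×167 + 2×210 = 381 + 405 + 1837 + 420 = 3043
ΣP(t=0)Q(t=0) = 3×136 + 1×382 + 11×146 + 2×168 = 408 + 382 + 1606 + 336 = 2732
L = 3043 / 2732 × 100 = 111.3836
Paasche component (current-period weights):
ΣP(t=1)Q(t=1) = 3×127 + 1×405 + 9×167 + 2×210 = 381 + 405 + 1503 + 420 = 2709
ΣP(t=1)Q(t=0) = 3×136 + 1×382 + 9×146 + 2×168 = 408 + 382 + 1314 + 336 = 2440
P = 2709 / 2440 × 100 = 111.0246
Fisher = √(L × P) = √(111.3836 × 111.0246) = 111.2040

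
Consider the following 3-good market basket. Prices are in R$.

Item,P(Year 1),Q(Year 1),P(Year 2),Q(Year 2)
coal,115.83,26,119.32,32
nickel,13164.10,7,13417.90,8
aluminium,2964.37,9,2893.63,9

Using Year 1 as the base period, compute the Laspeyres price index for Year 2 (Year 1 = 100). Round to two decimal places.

Laspeyres price index uses base-period quantities as weights.
ΣP(Year 2)·Q(Year 1) = 119.32×26 + 13417.90×7 + 2893.63×9 = 3102.32 + 93925.3 + 26042.67 = 123070.29
ΣP(Year 1)·Q(Year 1) = 115.83×26 + 13164.10×7 + 2964.37×9 = 3011.58 + 92148.7 + 26679.33 = 121839.61
Index = 123070.29 / 121839.61 × 100 = 101.0101

101.01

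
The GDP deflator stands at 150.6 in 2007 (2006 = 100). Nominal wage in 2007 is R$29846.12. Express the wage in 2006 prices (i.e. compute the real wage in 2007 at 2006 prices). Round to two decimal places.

19818.14

Real = Nominal ÷ (Index/100) = 29846.12 ÷ (150.6/100)
     = 29846.12 ÷ 1.506 = 19818.1408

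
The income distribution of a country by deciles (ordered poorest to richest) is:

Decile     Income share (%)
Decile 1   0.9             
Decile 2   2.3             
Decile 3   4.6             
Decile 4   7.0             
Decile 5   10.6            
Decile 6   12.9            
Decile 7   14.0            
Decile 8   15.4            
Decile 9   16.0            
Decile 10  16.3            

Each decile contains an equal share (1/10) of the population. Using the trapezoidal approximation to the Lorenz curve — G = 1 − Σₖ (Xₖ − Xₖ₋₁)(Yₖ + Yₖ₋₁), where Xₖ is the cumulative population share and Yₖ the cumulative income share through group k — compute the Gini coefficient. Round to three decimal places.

Cumulative income shares Yₖ: 0.0090, 0.0320, 0.0780, 0.1480, 0.2540, 0.3830, 0.5230, 0.6770, 0.8370, 1.0000
Σ (Xₖ−Xₖ₋₁)(Yₖ+Yₖ₋₁) = (1/10)(0.0090+0.0000) + (1/10)(0.0320+0.0090) + (1/10)(0.0780+0.0320) + (1/10)(0.1480+0.0780) + (1/10)(0.2540+0.1480) + (1/10)(0.3830+0.2540) + (1/10)(0.5230+0.3830) + (1/10)(0.6770+0.5230) + (1/10)(0.8370+0.6770) + (1/10)(1.0000+0.8370)
  = 0.0009 + 0.0041 + 0.0110 + 0.0226 + 0.0402 + 0.0637 + 0.0906 + 0.1200 + 0.1514 + 0.1837 = 0.6882
G = 1 − 0.6882 = 0.3118

0.312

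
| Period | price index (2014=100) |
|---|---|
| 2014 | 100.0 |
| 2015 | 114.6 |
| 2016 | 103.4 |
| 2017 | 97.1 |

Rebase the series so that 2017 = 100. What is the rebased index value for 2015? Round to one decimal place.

118.0

Rebased(2015) = 114.6 / 97.1 × 100 = 118.0227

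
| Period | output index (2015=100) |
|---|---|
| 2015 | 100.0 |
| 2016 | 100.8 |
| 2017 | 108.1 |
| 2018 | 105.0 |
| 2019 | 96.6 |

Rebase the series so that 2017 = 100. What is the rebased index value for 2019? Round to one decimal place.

89.4

Rebased(2019) = 96.6 / 108.1 × 100 = 89.3617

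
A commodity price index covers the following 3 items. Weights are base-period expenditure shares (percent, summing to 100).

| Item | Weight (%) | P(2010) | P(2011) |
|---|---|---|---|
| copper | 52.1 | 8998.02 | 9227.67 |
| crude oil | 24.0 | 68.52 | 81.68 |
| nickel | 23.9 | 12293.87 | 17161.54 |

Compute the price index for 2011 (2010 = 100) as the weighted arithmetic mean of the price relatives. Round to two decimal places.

copper: 52.1 × (9227.67/8998.02) = 52.1 × 1.025522 = 53.4297
crude oil: 24.0 × (81.68/68.52) = 24.0 × 1.192061 = 28.6095
nickel: 23.9 × (17161.54/12293.87) = 23.9 × 1.395943 = 33.3630
Index = Σ wᵢ·(p₁ᵢ/p₀ᵢ) = 53.4297 + 28.6095 + 33.3630 = 115.4022

115.40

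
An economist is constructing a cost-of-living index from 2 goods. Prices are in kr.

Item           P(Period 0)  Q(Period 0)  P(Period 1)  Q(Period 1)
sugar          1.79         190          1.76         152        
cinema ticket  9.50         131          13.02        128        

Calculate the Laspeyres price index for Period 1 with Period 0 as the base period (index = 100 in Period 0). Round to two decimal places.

128.74

Laspeyres price index uses base-period quantities as weights.
ΣP(Period 1)·Q(Period 0) = 1.76×190 + 13.02×131 = 334.4 + 1705.62 = 2040.02
ΣP(Period 0)·Q(Period 0) = 1.79×190 + 9.50×131 = 340.1 + 1244.5 = 1584.6
Index = 2040.02 / 1584.6 × 100 = 128.7404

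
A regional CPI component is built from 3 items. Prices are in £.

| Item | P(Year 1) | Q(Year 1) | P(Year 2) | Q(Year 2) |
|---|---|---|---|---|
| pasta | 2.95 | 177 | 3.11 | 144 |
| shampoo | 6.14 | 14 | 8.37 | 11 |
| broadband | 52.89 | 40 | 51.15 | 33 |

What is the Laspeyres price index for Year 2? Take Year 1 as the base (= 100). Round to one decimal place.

Laspeyres price index uses base-period quantities as weights.
ΣP(Year 2)·Q(Year 1) = 3.11×177 + 8.37×14 + 51.15×40 = 550.47 + 117.18 + 2046 = 2713.65
ΣP(Year 1)·Q(Year 1) = 2.95×177 + 6.14×14 + 52.89×40 = 522.15 + 85.96 + 2115.6 = 2723.71
Index = 2713.65 / 2723.71 × 100 = 99.6307

99.6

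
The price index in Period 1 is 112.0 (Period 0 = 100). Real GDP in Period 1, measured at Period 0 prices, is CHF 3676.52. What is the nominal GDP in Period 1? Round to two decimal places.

4117.70

Nominal = Real × (Index/100) = 3676.52 × (112.0/100)
        = 3676.52 × 1.120 = 4117.7024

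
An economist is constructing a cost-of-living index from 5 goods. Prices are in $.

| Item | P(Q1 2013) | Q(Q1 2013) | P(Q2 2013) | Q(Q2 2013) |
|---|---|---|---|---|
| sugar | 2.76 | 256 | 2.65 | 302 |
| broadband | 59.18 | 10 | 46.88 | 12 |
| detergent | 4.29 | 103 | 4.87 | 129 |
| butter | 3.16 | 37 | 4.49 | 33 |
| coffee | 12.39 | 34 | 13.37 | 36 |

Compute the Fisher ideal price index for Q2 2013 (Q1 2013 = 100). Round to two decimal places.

Laspeyres component (base-period weights):
ΣP(Q2 2013)Q(Q1 2013) = 2.65×256 + 46.88×10 + 4.87×103 + 4.49×37 + 13.37×34 = 678.4 + 468.8 + 501.61 + 166.13 + 454.58 = 2269.52
ΣP(Q1 2013)Q(Q1 2013) = 2.76×256 + 59.18×10 + 4.29×103 + 3.16×37 + 12.39×34 = 706.56 + 591.8 + 441.87 + 116.92 + 421.26 = 2278.41
L = 2269.52 / 2278.41 × 100 = 99.6098
Paasche component (current-period weights):
ΣP(Q2 2013)Q(Q2 2013) = 2.65×302 + 46.88×12 + 4.87×129 + 4.49×33 + 13.37×36 = 800.3 + 562.56 + 628.23 + 148.17 + 481.32 = 2620.58
ΣP(Q1 2013)Q(Q2 2013) = 2.76×302 + 59.18×12 + 4.29×129 + 3.16×33 + 12.39×36 = 833.52 + 710.16 + 553.41 + 104.28 + 446.04 = 2647.41
P = 2620.58 / 2647.41 × 100 = 98.9866
Fisher = √(L × P) = √(99.6098 × 98.9866) = 99.2977

99.30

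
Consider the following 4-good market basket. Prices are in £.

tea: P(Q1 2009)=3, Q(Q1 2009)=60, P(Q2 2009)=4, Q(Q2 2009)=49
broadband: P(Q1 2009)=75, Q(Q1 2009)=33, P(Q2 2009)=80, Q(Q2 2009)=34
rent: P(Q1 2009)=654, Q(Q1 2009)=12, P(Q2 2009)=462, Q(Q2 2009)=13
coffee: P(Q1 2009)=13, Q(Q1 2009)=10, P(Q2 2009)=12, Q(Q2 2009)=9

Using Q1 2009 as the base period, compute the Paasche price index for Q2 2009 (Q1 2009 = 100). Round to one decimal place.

Paasche price index uses current-period quantities as weights.
ΣP(Q2 2009)·Q(Q2 2009) = 4×49 + 80×34 + 462×13 + 12×9 = 196 + 2720 + 6006 + 108 = 9030
ΣP(Q1 2009)·Q(Q2 2009) = 3×49 + 75×34 + 654×13 + 13×9 = 147 + 2550 + 8502 + 117 = 11316
Index = 9030 / 11316 × 100 = 79.7985

79.8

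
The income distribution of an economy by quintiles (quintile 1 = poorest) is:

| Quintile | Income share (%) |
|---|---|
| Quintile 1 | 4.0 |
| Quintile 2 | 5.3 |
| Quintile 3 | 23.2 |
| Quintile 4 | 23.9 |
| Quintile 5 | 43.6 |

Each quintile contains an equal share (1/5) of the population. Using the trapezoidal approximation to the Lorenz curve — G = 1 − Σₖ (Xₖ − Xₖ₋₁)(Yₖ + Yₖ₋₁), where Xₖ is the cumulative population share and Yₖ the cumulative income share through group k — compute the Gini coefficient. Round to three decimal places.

Cumulative income shares Yₖ: 0.0400, 0.0930, 0.3250, 0.5640, 1.0000
Σ (Xₖ−Xₖ₋₁)(Yₖ+Yₖ₋₁) = (1/5)(0.0400+0.0000) + (1/5)(0.0930+0.0400) + (1/5)(0.3250+0.0930) + (1/5)(0.5640+0.3250) + (1/5)(1.0000+0.5640)
  = 0.0080 + 0.0266 + 0.0836 + 0.1778 + 0.3128 = 0.6088
G = 1 − 0.6088 = 0.3912

0.391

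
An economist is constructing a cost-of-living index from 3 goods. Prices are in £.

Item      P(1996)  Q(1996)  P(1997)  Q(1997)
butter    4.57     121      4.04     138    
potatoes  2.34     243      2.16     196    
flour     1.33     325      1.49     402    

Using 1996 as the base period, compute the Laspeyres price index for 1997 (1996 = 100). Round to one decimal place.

Laspeyres price index uses base-period quantities as weights.
ΣP(1997)·Q(1996) = 4.04×121 + 2.16×243 + 1.49×325 = 488.84 + 524.88 + 484.25 = 1497.97
ΣP(1996)·Q(1996) = 4.57×121 + 2.34×243 + 1.33×325 = 552.97 + 568.62 + 432.25 = 1553.84
Index = 1497.97 / 1553.84 × 100 = 96.4044

96.4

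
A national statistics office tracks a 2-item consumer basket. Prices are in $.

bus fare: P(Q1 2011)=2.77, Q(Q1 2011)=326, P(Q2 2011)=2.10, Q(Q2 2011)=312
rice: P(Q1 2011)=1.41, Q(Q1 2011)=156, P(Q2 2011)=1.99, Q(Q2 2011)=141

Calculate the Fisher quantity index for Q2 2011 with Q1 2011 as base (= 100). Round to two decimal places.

Laspeyres component (base-period weights):
ΣP(Q1 2011)Q(Q2 2011) = 2.77×312 + 1.41×141 = 864.24 + 198.81 = 1063.05
ΣP(Q1 2011)Q(Q1 2011) = 2.77×326 + 1.41×156 = 903.02 + 219.96 = 1122.98
L = 1063.05 / 1122.98 × 100 = 94.6633
Paasche component (current-period weights):
ΣP(Q2 2011)Q(Q2 2011) = 2.10×312 + 1.99×141 = 655.2 + 280.59 = 935.79
ΣP(Q2 2011)Q(Q1 2011) = 2.10×326 + 1.99×156 = 684.6 + 310.44 = 995.04
P = 935.79 / 995.04 × 100 = 94.0455
Fisher = √(L × P) = √(94.6633 × 94.0455) = 94.3539

94.35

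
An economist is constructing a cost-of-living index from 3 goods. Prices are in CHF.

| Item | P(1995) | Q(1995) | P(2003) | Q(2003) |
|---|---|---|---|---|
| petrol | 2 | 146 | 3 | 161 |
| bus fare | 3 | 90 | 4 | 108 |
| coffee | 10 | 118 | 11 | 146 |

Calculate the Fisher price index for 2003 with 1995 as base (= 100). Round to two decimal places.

Laspeyres component (base-period weights):
ΣP(2003)Q(1995) = 3×146 + 4×90 + 11×118 = 438 + 360 + 1298 = 2096
ΣP(1995)Q(1995) = 2×146 + 3×90 + 10×118 = 292 + 270 + 1180 = 1742
L = 2096 / 1742 × 100 = 120.3215
Paasche component (current-period weights):
ΣP(2003)Q(2003) = 3×161 + 4×108 + 11×146 = 483 + 432 + 1606 = 2521
ΣP(1995)Q(2003) = 2×161 + 3×108 + 10×146 = 322 + 324 + 1460 = 2106
P = 2521 / 2106 × 100 = 119.7056
Fisher = √(L × P) = √(120.3215 × 119.7056) = 120.0131

120.01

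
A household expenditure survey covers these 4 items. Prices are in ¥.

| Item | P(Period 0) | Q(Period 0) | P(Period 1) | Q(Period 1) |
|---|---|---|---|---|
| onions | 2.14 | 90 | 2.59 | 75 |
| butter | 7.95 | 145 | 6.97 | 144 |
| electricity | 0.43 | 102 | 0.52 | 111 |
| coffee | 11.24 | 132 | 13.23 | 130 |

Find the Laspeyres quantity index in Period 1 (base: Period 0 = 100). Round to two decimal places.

97.96

Laspeyres quantity index uses base-period prices as weights.
ΣP(Period 0)·Q(Period 1) = 2.14×75 + 7.95×144 + 0.43×111 + 11.24×130 = 160.5 + 1144.8 + 47.73 + 1461.2 = 2814.23
ΣP(Period 0)·Q(Period 0) = 2.14×90 + 7.95×145 + 0.43×102 + 11.24×132 = 192.6 + 1152.75 + 43.86 + 1483.68 = 2872.89
Index = 2814.23 / 2872.89 × 100 = 97.9582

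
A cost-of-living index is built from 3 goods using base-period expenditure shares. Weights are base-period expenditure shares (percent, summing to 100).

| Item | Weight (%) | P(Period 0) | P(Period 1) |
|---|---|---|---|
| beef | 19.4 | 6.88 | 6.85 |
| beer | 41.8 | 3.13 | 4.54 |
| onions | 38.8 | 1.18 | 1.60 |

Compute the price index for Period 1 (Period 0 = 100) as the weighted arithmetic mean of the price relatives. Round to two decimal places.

132.56

beef: 19.4 × (6.85/6.88) = 19.4 × 0.995640 = 19.3154
beer: 41.8 × (4.54/3.13) = 41.8 × 1.450479 = 60.6300
onions: 38.8 × (1.60/1.18) = 38.8 × 1.355932 = 52.6102
Index = Σ wᵢ·(p₁ᵢ/p₀ᵢ) = 19.3154 + 60.6300 + 52.6102 = 132.5556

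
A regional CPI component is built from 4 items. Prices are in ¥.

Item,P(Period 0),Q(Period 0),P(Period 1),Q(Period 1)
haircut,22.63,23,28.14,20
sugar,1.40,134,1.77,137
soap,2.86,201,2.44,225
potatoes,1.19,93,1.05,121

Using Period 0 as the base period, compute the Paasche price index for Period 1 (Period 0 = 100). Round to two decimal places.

103.45

Paasche price index uses current-period quantities as weights.
ΣP(Period 1)·Q(Period 1) = 28.14×20 + 1.77×137 + 2.44×225 + 1.05×121 = 562.8 + 242.49 + 549 + 127.05 = 1481.34
ΣP(Period 0)·Q(Period 1) = 22.63×20 + 1.40×137 + 2.86×225 + 1.19×121 = 452.6 + 191.8 + 643.5 + 143.99 = 1431.89
Index = 1481.34 / 1431.89 × 100 = 103.4535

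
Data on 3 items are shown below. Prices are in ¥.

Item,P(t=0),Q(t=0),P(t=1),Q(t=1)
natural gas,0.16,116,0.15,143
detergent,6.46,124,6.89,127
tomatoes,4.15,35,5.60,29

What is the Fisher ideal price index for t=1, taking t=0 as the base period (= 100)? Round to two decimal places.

Laspeyres component (base-period weights):
ΣP(t=1)Q(t=0) = 0.15×116 + 6.89×124 + 5.60×35 = 17.4 + 854.36 + 196 = 1067.76
ΣP(t=0)Q(t=0) = 0.16×116 + 6.46×124 + 4.15×35 = 18.56 + 801.04 + 145.25 = 964.85
L = 1067.76 / 964.85 × 100 = 110.6659
Paasche component (current-period weights):
ΣP(t=1)Q(t=1) = 0.15×143 + 6.89×127 + 5.60×29 = 21.45 + 875.03 + 162.4 = 1058.88
ΣP(t=0)Q(t=1) = 0.16×143 + 6.46×127 + 4.15×29 = 22.88 + 820.42 + 120.35 = 963.65
P = 1058.88 / 963.65 × 100 = 109.8822
Fisher = √(L × P) = √(110.6659 × 109.8822) = 110.2734

110.27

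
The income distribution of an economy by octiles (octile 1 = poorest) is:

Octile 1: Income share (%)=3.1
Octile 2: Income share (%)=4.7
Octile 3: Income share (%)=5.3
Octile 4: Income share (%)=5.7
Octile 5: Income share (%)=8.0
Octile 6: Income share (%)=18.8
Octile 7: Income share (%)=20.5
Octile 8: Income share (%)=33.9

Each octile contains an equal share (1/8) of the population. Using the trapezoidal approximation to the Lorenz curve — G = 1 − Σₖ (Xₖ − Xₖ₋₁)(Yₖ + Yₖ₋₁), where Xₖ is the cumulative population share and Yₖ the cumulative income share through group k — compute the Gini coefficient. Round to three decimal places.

0.422

Cumulative income shares Yₖ: 0.0310, 0.0780, 0.1310, 0.1880, 0.2680, 0.4560, 0.6610, 1.0000
Σ (Xₖ−Xₖ₋₁)(Yₖ+Yₖ₋₁) = (1/8)(0.0310+0.0000) + (1/8)(0.0780+0.0310) + (1/8)(0.1310+0.0780) + (1/8)(0.1880+0.1310) + (1/8)(0.2680+0.1880) + (1/8)(0.4560+0.2680) + (1/8)(0.6610+0.4560) + (1/8)(1.0000+0.6610)
  = 0.0039 + 0.0136 + 0.0261 + 0.0399 + 0.0570 + 0.0905 + 0.1396 + 0.2076 = 0.5783
G = 1 − 0.5783 = 0.4217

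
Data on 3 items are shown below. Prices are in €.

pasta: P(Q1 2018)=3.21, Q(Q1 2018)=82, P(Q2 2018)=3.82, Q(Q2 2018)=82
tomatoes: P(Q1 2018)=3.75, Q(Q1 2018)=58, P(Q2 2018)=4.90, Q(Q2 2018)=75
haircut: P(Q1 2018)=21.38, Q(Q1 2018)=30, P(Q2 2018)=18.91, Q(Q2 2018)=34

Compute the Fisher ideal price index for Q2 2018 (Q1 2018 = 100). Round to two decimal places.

Laspeyres component (base-period weights):
ΣP(Q2 2018)Q(Q1 2018) = 3.82×82 + 4.90×58 + 18.91×30 = 313.24 + 284.2 + 567.3 = 1164.74
ΣP(Q1 2018)Q(Q1 2018) = 3.21×82 + 3.75×58 + 21.38×30 = 263.22 + 217.5 + 641.4 = 1122.12
L = 1164.74 / 1122.12 × 100 = 103.7982
Paasche component (current-period weights):
ΣP(Q2 2018)Q(Q2 2018) = 3.82×82 + 4.90×75 + 18.91×34 = 313.24 + 367.5 + 642.94 = 1323.68
ΣP(Q1 2018)Q(Q2 2018) = 3.21×82 + 3.75×75 + 21.38×34 = 263.22 + 281.25 + 726.92 = 1271.39
P = 1323.68 / 1271.39 × 100 = 104.1128
Fisher = √(L × P) = √(103.7982 × 104.1128) = 103.9554

103.96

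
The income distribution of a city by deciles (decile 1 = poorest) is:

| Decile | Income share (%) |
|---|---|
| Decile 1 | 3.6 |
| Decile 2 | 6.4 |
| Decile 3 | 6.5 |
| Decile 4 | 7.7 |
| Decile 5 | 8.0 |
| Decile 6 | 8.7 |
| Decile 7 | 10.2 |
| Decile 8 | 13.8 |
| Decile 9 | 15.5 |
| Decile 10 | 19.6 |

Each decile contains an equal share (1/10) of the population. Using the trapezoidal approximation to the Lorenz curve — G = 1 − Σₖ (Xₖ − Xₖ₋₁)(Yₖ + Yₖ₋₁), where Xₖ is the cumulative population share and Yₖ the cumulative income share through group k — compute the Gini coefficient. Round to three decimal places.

Cumulative income shares Yₖ: 0.0360, 0.1000, 0.1650, 0.2420, 0.3220, 0.4090, 0.5110, 0.6490, 0.8040, 1.0000
Σ (Xₖ−Xₖ₋₁)(Yₖ+Yₖ₋₁) = (1/10)(0.0360+0.0000) + (1/10)(0.1000+0.0360) + (1/10)(0.1650+0.1000) + (1/10)(0.2420+0.1650) + (1/10)(0.3220+0.2420) + (1/10)(0.4090+0.3220) + (1/10)(0.5110+0.4090) + (1/10)(0.6490+0.5110) + (1/10)(0.8040+0.6490) + (1/10)(1.0000+0.8040)
  = 0.0036 + 0.0136 + 0.0265 + 0.0407 + 0.0564 + 0.0731 + 0.0920 + 0.1160 + 0.1453 + 0.1804 = 0.7476
G = 1 − 0.7476 = 0.2524

0.252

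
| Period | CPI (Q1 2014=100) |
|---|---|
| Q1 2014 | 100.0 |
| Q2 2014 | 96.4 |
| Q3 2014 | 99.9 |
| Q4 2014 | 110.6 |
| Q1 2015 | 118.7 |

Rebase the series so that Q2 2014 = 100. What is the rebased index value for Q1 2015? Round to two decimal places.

Rebased(Q1 2015) = 118.7 / 96.4 × 100 = 123.1328

123.13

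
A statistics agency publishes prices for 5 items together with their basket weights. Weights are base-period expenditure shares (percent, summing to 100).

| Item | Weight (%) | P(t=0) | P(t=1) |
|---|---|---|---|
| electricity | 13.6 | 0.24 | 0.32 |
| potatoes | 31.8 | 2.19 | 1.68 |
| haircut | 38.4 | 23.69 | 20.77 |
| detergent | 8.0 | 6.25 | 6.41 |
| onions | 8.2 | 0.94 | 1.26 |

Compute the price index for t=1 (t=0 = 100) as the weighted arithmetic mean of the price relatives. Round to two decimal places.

95.39

electricity: 13.6 × (0.32/0.24) = 13.6 × 1.333333 = 18.1333
potatoes: 31.8 × (1.68/2.19) = 31.8 × 0.767123 = 24.3945
haircut: 38.4 × (20.77/23.69) = 38.4 × 0.876741 = 33.6669
detergent: 8.0 × (6.41/6.25) = 8.0 × 1.025600 = 8.2048
onions: 8.2 × (1.26/0.94) = 8.2 × 1.340426 = 10.9915
Index = Σ wᵢ·(p₁ᵢ/p₀ᵢ) = 18.1333 + 24.3945 + 33.6669 + 8.2048 + 10.9915 = 95.3910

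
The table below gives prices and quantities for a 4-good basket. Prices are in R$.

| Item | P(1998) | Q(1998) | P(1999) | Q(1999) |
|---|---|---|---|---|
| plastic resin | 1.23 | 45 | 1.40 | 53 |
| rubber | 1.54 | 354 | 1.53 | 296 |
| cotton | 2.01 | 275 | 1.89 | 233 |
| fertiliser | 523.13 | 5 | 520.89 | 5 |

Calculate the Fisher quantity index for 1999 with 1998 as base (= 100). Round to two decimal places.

95.72

Laspeyres component (base-period weights):
ΣP(1998)Q(1999) = 1.23×53 + 1.54×296 + 2.01×233 + 523.13×5 = 65.19 + 455.84 + 468.33 + 2615.65 = 3605.01
ΣP(1998)Q(1998) = 1.23×45 + 1.54×354 + 2.01×275 + 523.13×5 = 55.35 + 545.16 + 552.75 + 2615.65 = 3768.91
L = 3605.01 / 3768.91 × 100 = 95.6513
Paasche component (current-period weights):
ΣP(1999)Q(1999) = 1.40×53 + 1.53×296 + 1.89×233 + 520.89×5 = 74.2 + 452.88 + 440.37 + 2604.45 = 3571.9
ΣP(1999)Q(1998) = 1.40×45 + 1.53×354 + 1.89×275 + 520.89×5 = 63 + 541.62 + 519.75 + 2604.45 = 3728.82
P = 3571.9 / 3728.82 × 100 = 95.7917
Fisher = √(L × P) = √(95.6513 × 95.7917) = 95.7215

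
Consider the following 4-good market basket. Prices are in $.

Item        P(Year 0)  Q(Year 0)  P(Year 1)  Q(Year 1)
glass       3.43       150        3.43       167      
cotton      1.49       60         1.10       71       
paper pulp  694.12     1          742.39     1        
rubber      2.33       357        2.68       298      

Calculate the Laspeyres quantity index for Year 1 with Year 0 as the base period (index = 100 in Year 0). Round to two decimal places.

97.05

Laspeyres quantity index uses base-period prices as weights.
ΣP(Year 0)·Q(Year 1) = 3.43×167 + 1.49×71 + 694.12×1 + 2.33×298 = 572.81 + 105.79 + 694.12 + 694.34 = 2067.06
ΣP(Year 0)·Q(Year 0) = 3.43×150 + 1.49×60 + 694.12×1 + 2.33×357 = 514.5 + 89.4 + 694.12 + 831.81 = 2129.83
Index = 2067.06 / 2129.83 × 100 = 97.0528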